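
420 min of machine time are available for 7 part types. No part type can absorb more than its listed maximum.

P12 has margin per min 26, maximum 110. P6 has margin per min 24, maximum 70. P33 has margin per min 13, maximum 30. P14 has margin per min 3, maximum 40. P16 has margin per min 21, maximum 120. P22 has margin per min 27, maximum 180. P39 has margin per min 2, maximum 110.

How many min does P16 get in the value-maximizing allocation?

60

Highest margin per min first: P22 27 > P12 26 > P6 24 > P16 21 > P33 13 > P14 3 > P39 2.
P22: +180 to 180 (cap) → 240 left.
P12: +110 to 110 (cap) → 130 left.
Give P6 70 to hit its cap of 70 → 60 left.
P16 has room for 120 but only 60 remain, so it gets 60.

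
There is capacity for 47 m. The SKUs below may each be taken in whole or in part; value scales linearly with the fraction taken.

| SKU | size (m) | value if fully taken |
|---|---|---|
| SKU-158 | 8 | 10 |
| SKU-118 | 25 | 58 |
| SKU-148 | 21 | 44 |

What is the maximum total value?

103.25

Best value per unit of size first: SKU-118 58/25≈2.32, SKU-148 44/21≈2.1, SKU-158 10/8≈1.25.
Take all of SKU-118 (25 m, value 58) — 22 m left.
SKU-148: take in full, 21 m for value 44 — 1 left.
1 m left: a 1/8 share of SKU-158 gives 10×1/8 = 1.25.
Total value = 103.25.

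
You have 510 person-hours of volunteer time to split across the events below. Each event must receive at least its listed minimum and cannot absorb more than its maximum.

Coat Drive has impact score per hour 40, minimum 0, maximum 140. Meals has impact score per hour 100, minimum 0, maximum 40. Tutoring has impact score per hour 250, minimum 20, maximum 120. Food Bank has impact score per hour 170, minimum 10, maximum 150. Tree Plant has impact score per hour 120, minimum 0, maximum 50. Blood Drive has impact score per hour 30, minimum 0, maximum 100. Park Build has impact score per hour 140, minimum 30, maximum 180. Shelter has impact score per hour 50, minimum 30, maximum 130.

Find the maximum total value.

Meeting every minimum uses 0+0+20+10+0+0+30+30 = 90 person-hours, leaving 420.
Order the events by impact score per hour: Tutoring 250 > Food Bank 170 > Park Build 140 > Tree Plant 120 > Meals 100 > Shelter 50 > Coat Drive 40 > Blood Drive 30.
Tutoring: +100 to 120 (cap) ; 320 left.
Food Bank: +140 to 150 (cap) ; 180 left.
Park Build: +150 to 180 (cap) ; 30 left.
Tree Plant has room for 50 more but only 30 remain, so it gets 30.
Total = 250×120 + 170×150 + 120×30 + 140×180 + 50×30 = 85800.

85800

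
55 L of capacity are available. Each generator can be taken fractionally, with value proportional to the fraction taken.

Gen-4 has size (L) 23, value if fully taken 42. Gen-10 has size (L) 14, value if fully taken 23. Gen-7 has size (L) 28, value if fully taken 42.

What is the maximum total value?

92

Best value per unit of size first: Gen-4 42/23≈1.83, Gen-10 23/14≈1.64, Gen-7 42/28≈1.5.
Take all of Gen-4 (23 L, value 42) ; 32 L left.
All 14 L of Gen-10 fit (value 23) ; 18 remain.
Fill the last 18 L with part of Gen-7: 18/28 of it earns 27.
Total value = 92.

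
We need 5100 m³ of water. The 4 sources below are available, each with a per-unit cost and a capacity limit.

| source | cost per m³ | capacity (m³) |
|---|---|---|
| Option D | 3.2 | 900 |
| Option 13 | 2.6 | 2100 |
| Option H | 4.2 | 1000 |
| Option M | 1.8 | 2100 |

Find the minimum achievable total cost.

12120

Use sources in increasing cost order.
Option M at 1.8: take all 2100 m³ ; 3000 still needed.
Option 13 (2.6): use full 2100 ; 900 m³ to go.
Option D (3.2): use full 900 ; 0 m³ to go.
Option H: unused.
Cost = 2100×1.8 + 2100×2.6 + 900×3.2 = 12120.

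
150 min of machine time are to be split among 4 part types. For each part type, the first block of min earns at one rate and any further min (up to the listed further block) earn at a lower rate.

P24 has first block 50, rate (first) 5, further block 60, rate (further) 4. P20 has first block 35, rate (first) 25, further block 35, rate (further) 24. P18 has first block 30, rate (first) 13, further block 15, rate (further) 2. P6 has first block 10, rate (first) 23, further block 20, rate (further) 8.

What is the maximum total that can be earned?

2595

Treat each block as its own option and order by rate: P20/first 25 > P20/second 24 > P6/first 23 > P18/first 13 > P6/second 8 > P24/first 5 > P24/second 4 > P18/second 2.
Fill P20 first block (35 at 25) — 115 left.
Fill P20 second block (35 at 24) — 80 left.
Fill P6 first block (10 at 23) — 70 left.
Fill P18 first block (30 at 13) — 40 left.
P6 second at 8: fill all 20 — 20 left.
P24/first: +20 of 50 at 5; pool empty.
Total = 25×35 + 24×35 + 23×10 + 13×30 + 8×20 + 5×20 = 2595.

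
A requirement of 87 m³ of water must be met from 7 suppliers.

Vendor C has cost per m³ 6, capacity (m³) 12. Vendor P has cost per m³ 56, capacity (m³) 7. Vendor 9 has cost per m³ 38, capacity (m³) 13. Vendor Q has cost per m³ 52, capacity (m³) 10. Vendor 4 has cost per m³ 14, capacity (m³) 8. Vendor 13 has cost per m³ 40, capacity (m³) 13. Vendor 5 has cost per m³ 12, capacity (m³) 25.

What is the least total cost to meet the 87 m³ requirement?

2354

Use suppliers in increasing cost order.
Vendor C at 6: take all 12 m³ ; 75 still needed.
Vendor 5 (12): use full 25 ; 50 m³ to go.
Vendor 4 (14): use full 8 ; 42 m³ to go.
Take 13 from Vendor 9 at 38 ; need 29 more.
Vendor 13 (40): use full 13 ; 16 m³ to go.
Vendor Q (52): use full 10 ; 6 m³ to go.
Take 6 from Vendor P at 56 to finish.
Cost = 12×6 + 25×12 + 8×14 + 13×38 + 13×40 + 10×52 + 6×56 = 2354.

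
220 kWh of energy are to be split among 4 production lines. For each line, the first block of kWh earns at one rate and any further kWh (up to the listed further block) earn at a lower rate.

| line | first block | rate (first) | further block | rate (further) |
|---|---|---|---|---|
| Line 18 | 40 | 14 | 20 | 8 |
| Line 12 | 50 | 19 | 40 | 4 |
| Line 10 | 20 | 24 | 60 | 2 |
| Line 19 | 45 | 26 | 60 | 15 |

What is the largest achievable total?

4100

Treat each block as its own option and order by rate: Line 19/first 26 > Line 10/first 24 > Line 12/first 19 > Line 19/second 15 > Line 18/first 14 > Line 18/second 8 > Line 12/second 4 > Line 10/second 2.
Line 19/first (26): +45 ; 175 left.
Fill Line 10 first block (20 at 24) ; 155 left.
Line 12 first at 19: fill all 50 ; 105 left.
Line 19/second (15): +60 ; 45 left.
Fill Line 18 first block (40 at 14) ; 5 left.
5 remain; put them into Line 18 second at 8.
Total = 26×45 + 24×20 + 19×50 + 15×60 + 14×40 + 8×5 = 4100.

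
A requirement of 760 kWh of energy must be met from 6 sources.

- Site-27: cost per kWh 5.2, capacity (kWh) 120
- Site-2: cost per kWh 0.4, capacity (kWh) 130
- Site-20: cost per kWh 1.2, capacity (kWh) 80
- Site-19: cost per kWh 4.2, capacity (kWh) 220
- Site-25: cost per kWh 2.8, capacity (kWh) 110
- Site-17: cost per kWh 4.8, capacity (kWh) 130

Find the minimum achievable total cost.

Fill from the cheapest source first.
Site-2 (0.4): use full 130 — 630 kWh to go.
Take 80 from Site-20 at 1.2 — need 550 more.
Take 110 from Site-25 at 2.8 — need 440 more.
Site-19 at 4.2: take all 220 kWh — 220 still needed.
Site-17 at 4.8: take all 130 kWh — 90 still needed.
Take 90 from Site-27 at 5.2 to finish.
Cost = 130×0.4 + 80×1.2 + 110×2.8 + 220×4.2 + 130×4.8 + 90×5.2 = 2472.

2472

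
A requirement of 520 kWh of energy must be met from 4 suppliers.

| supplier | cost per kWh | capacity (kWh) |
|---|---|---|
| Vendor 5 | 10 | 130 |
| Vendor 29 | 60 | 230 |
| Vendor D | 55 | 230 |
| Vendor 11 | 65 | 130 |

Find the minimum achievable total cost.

Cheapest first:
Vendor 5 at 10: take all 130 kWh — 390 still needed.
Vendor D (55): use full 230 — 160 kWh to go.
Take 160 from Vendor 29 at 60 to finish.
Vendor 11: unused.
Cost = 130×10 + 230×55 + 160×60 = 23550.

23550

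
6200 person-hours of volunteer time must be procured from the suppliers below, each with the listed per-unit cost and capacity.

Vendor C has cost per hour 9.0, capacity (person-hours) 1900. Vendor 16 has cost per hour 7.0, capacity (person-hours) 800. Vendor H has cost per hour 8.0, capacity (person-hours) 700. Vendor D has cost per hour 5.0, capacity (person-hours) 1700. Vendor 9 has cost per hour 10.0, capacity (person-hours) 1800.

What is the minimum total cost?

Cheapest first:
Take 1700 from Vendor D at 5.0 → need 4500 more.
Vendor 16 (7.0): use full 800 → 3700 person-hours to go.
Vendor H (8.0): use full 700 → 3000 person-hours to go.
Vendor C at 9.0: take all 1900 person-hours → 1100 still needed.
Vendor 9 (10.0): take the remaining 1100 → done.
Cost = 1700×5.0 + 800×7.0 + 700×8.0 + 1900×9.0 + 1100×10.0 = 47800.

47800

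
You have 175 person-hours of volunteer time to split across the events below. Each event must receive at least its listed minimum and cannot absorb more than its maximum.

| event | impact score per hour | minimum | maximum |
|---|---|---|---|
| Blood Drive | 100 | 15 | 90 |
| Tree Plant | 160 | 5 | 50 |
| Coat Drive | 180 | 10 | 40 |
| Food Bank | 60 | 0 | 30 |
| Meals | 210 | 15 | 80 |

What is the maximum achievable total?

Meeting every minimum uses 15+5+10+0+15 = 45 person-hours, leaving 130.
Highest impact score per hour first: Meals 210 > Coat Drive 180 > Tree Plant 160 > Blood Drive 100 > Food Bank 60.
Meals: +65 to 80 (cap) ; 65 left.
Give Coat Drive 30 more to hit its cap of 40 ; 35 left.
Only 35 left; Tree Plant takes them to reach 40.
Total = 100×15 + 160×40 + 180×40 + 210×80 = 31900.

31900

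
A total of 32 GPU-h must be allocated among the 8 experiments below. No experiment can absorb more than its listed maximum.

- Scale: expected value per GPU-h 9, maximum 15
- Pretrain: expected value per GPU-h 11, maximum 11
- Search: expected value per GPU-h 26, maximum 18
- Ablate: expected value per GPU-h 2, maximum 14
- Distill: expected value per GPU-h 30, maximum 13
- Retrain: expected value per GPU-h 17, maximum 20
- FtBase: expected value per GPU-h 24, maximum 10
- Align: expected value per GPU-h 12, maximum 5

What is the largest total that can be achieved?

Highest expected value per GPU-h first: Distill 30 > Search 26 > FtBase 24 > Retrain 17 > Align 12 > Pretrain 11 > Scale 9 > Ablate 2.
Distill takes 13 to reach its cap of 13 ; 19 left.
Give Search 18 to hit its cap of 18 ; 1 left.
Only 1 left; FtBase takes them to reach 1.
Total = 26×18 + 30×13 + 24×1 = 882.

882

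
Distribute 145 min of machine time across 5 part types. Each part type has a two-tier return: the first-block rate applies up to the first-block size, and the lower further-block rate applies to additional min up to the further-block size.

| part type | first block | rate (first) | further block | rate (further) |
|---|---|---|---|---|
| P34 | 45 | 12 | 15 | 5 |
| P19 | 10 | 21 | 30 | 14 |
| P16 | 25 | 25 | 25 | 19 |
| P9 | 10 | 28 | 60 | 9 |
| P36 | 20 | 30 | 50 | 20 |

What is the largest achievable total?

3260

Rank every tier by rate: P36/first 30 > P9/first 28 > P16/first 25 > P19/first 21 > P36/second 20 > P16/second 19 > P19/second 14 > P34/first 12 > P9/second 9 > P34/second 5.
Fill P36 first block (20 at 30) → 125 left.
Fill P9 first block (10 at 28) → 115 left.
Fill P16 first block (25 at 25) → 90 left.
Fill P19 first block (10 at 21) → 80 left.
P36/second (20): +50 → 30 left.
P16 second at 19: fill all 25 → 5 left.
P19/second: +5 of 30 at 14; pool empty.
Total = 30×20 + 28×10 + 25×25 + 21×10 + 20×50 + 19×25 + 14×5 = 3260.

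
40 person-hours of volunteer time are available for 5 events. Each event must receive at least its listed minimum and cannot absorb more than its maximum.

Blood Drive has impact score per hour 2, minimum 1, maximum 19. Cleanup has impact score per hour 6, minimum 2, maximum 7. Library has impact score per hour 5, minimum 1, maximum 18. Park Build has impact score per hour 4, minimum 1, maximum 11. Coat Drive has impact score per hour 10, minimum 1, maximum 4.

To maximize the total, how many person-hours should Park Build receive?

Meeting every minimum uses 1+2+1+1+1 = 6 person-hours, leaving 34.
Rank by impact score per hour: Coat Drive 10 > Cleanup 6 > Library 5 > Park Build 4 > Blood Drive 2.
Coat Drive: +3 to 4 (cap) → 31 left.
Cleanup takes 5 more to reach its cap of 7 → 26 left.
Library: +17 to 18 (cap) → 9 left.
Park Build: +9 (room for 10) → 10. Pool exhausted.

10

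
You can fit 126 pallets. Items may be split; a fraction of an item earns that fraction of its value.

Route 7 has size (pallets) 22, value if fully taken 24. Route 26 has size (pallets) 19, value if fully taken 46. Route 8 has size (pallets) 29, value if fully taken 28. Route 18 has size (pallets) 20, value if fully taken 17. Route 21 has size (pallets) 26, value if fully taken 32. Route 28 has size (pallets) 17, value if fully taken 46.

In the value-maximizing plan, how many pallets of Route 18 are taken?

13

Best value per unit of size first: Route 28 46/17≈2.71, Route 26 46/19≈2.42, Route 21 32/26≈1.23, Route 7 24/22≈1.09, Route 8 28/29≈0.966, Route 18 17/20≈0.85.
Route 28: take in full, 17 pallets for value 46 — 109 left.
Take all of Route 26 (19 pallets, value 46) — 90 pallets left.
All 26 pallets of Route 21 fit (value 32) — 64 remain.
Route 7: take in full, 22 pallets for value 24 — 42 left.
Take all of Route 8 (29 pallets, value 28) — 13 pallets left.
Fill the last 13 pallets with part of Route 18: 13/20 of it earns 11.05.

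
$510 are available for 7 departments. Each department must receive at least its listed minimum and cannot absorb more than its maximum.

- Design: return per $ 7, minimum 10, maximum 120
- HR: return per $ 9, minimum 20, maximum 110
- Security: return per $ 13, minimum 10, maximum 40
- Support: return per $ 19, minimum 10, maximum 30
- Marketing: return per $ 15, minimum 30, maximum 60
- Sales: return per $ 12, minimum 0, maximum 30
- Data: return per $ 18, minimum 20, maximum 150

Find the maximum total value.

6670

Meeting every minimum uses 10+20+10+10+30+0+20 = 100 $, leaving 410.
Rank by return per $: Support 19 > Data 18 > Marketing 15 > Security 13 > Sales 12 > HR 9 > Design 7.
Support: +20 to 30 (cap) — 390 left.
Give Data 130 more to hit its cap of 150 — 260 left.
Marketing takes 30 more to reach its cap of 60 — 230 left.
Security: +30 to 40 (cap) — 200 left.
Sales takes 30 more to reach its cap of 30 — 170 left.
Give HR 90 more to hit its cap of 110 — 80 left.
Design has room for 110 more but only 80 remain, so it gets 90.
Total = 7×90 + 9×110 + 13×40 + 19×30 + 15×60 + 12×30 + 18×150 = 6670.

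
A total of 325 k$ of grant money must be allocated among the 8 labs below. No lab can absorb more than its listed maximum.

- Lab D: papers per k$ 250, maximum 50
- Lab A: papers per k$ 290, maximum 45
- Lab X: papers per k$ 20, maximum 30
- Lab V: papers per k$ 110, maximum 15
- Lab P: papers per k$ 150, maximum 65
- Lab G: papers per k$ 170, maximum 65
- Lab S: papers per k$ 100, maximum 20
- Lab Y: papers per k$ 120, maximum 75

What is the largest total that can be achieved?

58000

Highest papers per k$ first: Lab A 290 > Lab D 250 > Lab G 170 > Lab P 150 > Lab Y 120 > Lab V 110 > Lab S 100 > Lab X 20.
Lab A takes 45 to reach its cap of 45 — 280 left.
Lab D: +50 to 50 (cap) — 230 left.
Lab G: +65 to 65 (cap) — 165 left.
Lab P takes 65 to reach its cap of 65 — 100 left.
Give Lab Y 75 to hit its cap of 75 — 25 left.
Give Lab V 15 to hit its cap of 15 — 10 left.
Only 10 left; Lab S takes them to reach 10.
Total = 250×50 + 290×45 + 110×15 + 150×65 + 170×65 + 100×10 + 120×75 = 58000.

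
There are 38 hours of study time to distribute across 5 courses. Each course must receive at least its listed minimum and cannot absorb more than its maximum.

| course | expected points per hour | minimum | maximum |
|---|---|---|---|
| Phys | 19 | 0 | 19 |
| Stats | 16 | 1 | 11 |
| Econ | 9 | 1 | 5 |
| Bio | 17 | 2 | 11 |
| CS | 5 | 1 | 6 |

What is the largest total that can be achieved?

Meeting every minimum uses 0+1+1+2+1 = 5 hours, leaving 33.
Rank by expected points per hour: Phys 19 > Bio 17 > Stats 16 > Econ 9 > CS 5.
Give Phys 19 more to hit its cap of 19 — 14 left.
Bio: +9 to 11 (cap) — 5 left.
Only 5 left; Stats takes them to reach 6.
Total = 19×19 + 16×6 + 9×1 + 17×11 + 5×1 = 658.

658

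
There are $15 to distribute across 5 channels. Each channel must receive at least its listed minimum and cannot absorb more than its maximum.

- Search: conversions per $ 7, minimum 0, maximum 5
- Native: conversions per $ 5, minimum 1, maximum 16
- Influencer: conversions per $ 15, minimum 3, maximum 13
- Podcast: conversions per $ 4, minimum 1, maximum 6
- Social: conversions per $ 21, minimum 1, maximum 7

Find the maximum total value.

Meeting every minimum uses 0+1+3+1+1 = 6 $, leaving 9.
Highest conversions per $ first: Social 21 > Influencer 15 > Search 7 > Native 5 > Podcast 4.
Social: +6 to 7 (cap) → 3 left.
Influencer has room for 10 more but only 3 remain, so it gets 6.
Total = 5×1 + 15×6 + 4×1 + 21×7 = 246.

246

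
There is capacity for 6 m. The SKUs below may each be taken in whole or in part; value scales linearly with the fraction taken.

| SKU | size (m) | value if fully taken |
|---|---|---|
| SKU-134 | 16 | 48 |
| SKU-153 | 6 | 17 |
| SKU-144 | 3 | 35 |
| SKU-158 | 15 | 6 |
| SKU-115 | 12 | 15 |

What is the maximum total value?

Best value per unit of size first: SKU-144 35/3≈11.7, SKU-134 48/16≈3, SKU-153 17/6≈2.83, SKU-115 15/12≈1.25, SKU-158 6/15≈0.4.
SKU-144: take in full, 3 m for value 35 → 3 left.
3 m left: a 3/16 share of SKU-134 gives 48×3/16 = 9.
Total value = 44.

44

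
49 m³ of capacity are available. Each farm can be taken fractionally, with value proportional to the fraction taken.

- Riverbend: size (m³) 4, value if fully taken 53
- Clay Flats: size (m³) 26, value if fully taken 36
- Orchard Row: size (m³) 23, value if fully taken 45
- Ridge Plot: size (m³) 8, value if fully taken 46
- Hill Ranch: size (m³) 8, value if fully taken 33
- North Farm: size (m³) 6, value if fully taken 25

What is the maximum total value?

Sort by value density: Riverbend 53/4≈13.2, Ridge Plot 46/8≈5.75, North Farm 25/6≈4.17, Hill Ranch 33/8≈4.12, Orchard Row 45/23≈1.96, Clay Flats 36/26≈1.38.
Riverbend: take in full, 4 m³ for value 53 ; 45 left.
Ridge Plot: take in full, 8 m³ for value 46 ; 37 left.
North Farm: take in full, 6 m³ for value 25 ; 31 left.
All 8 m³ of Hill Ranch fit (value 33) ; 23 remain.
Orchard Row: take in full, 23 m³ for value 45 ; 0 left.
Total value = 202.

202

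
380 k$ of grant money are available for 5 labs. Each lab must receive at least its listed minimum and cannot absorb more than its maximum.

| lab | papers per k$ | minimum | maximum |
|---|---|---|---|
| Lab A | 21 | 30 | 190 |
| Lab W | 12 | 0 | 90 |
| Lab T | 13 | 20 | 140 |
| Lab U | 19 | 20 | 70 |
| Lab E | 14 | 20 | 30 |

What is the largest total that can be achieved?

6910

Meeting every minimum uses 30+0+20+20+20 = 90 k$, leaving 290.
Order the labs by papers per k$: Lab A 21 > Lab U 19 > Lab E 14 > Lab T 13 > Lab W 12.
Lab A takes 160 more to reach its cap of 190 — 130 left.
Give Lab U 50 more to hit its cap of 70 — 80 left.
Lab E takes 10 more to reach its cap of 30 — 70 left.
Only 70 left; Lab T takes them to reach 90.
Total = 21×190 + 13×90 + 19×70 + 14×30 = 6910.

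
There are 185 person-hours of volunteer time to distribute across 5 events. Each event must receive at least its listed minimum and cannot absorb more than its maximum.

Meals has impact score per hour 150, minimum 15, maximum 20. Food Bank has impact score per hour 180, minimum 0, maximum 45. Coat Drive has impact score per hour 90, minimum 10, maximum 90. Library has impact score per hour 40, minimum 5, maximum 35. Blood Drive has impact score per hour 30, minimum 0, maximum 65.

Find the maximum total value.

Meeting every minimum uses 15+0+10+5+0 = 30 person-hours, leaving 155.
Order the events by impact score per hour: Food Bank 180 > Meals 150 > Coat Drive 90 > Library 40 > Blood Drive 30.
Food Bank takes 45 more to reach its cap of 45 — 110 left.
Give Meals 5 more to hit its cap of 20 — 105 left.
Give Coat Drive 80 more to hit its cap of 90 — 25 left.
Only 25 left; Library takes them to reach 30.
Total = 150×20 + 180×45 + 90×90 + 40×30 = 20400.

20400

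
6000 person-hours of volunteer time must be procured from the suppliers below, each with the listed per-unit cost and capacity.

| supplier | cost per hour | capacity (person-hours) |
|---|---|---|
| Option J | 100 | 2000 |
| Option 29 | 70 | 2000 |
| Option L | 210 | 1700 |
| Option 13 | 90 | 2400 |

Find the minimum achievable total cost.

516000

Use suppliers in increasing cost order.
Option 29 at 70: take all 2000 person-hours → 4000 still needed.
Option 13 at 90: take all 2400 person-hours → 1600 still needed.
Option J (100): take the remaining 1600 → done.
Option L: unused.
Cost = 2000×70 + 2400×90 + 1600×100 = 516000.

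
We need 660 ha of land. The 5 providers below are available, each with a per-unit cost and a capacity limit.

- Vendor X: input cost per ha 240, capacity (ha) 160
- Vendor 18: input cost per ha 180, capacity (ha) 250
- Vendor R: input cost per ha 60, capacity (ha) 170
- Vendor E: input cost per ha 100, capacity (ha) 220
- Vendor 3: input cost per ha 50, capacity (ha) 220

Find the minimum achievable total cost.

52200

Cheapest first:
Vendor 3 (50): use full 220 — 440 ha to go.
Vendor R at 60: take all 170 ha — 270 still needed.
Take 220 from Vendor E at 100 — need 50 more.
Vendor 18 (180): take the remaining 50 — done.
Vendor X: unused.
Cost = 220×50 + 170×60 + 220×100 + 50×180 = 52200.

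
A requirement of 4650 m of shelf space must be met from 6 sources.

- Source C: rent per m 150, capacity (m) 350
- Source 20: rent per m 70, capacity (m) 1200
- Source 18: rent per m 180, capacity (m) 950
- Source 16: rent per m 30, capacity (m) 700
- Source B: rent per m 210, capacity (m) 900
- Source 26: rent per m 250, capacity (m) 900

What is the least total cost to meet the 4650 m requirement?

655000

Use sources in increasing cost order.
Source 16 (30): use full 700 — 3950 m to go.
Take 1200 from Source 20 at 70 — need 2750 more.
Source C (150): use full 350 — 2400 m to go.
Source 18 at 180: take all 950 m — 1450 still needed.
Take 900 from Source B at 210 — need 550 more.
Source 26 at 250: take 550 of its 900 — requirement met.
Cost = 700×30 + 1200×70 + 350×150 + 950×180 + 900×210 + 550×250 = 655000.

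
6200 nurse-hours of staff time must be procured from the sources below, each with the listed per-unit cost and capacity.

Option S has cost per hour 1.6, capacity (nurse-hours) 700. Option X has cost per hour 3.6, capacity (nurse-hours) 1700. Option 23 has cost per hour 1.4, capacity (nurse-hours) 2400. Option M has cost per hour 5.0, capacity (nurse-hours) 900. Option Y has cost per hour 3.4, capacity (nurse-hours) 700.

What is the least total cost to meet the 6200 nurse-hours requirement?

Fill from the cheapest source first.
Option 23 at 1.4: take all 2400 nurse-hours ; 3800 still needed.
Take 700 from Option S at 1.6 ; need 3100 more.
Take 700 from Option Y at 3.4 ; need 2400 more.
Option X (3.6): use full 1700 ; 700 nurse-hours to go.
Take 700 from Option M at 5.0 to finish.
Cost = 2400×1.4 + 700×1.6 + 700×3.4 + 1700×3.6 + 700×5.0 = 16480.

16480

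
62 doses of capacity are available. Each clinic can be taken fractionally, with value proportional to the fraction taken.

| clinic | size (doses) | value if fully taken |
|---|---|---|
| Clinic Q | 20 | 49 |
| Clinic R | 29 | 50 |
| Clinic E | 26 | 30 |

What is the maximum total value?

Sort by value density: Clinic Q 49/20≈2.45, Clinic R 50/29≈1.72, Clinic E 30/26≈1.15.
Clinic Q: take in full, 20 doses for value 49 ; 42 left.
Take all of Clinic R (29 doses, value 50) ; 13 doses left.
13 doses left: a 13/26 share of Clinic E gives 30×13/26 = 15.
Total value = 114.

114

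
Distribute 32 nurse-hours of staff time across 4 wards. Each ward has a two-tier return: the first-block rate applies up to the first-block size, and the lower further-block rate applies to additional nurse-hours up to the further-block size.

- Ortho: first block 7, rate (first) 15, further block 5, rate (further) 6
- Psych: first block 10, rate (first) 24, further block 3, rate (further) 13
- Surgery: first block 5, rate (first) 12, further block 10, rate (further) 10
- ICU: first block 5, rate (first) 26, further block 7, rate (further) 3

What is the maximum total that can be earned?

594

Treat each block as its own option and order by rate: ICU/first 26 > Psych/first 24 > Ortho/first 15 > Psych/second 13 > Surgery/first 12 > Surgery/second 10 > Ortho/second 6 > ICU/second 3.
ICU/first (26): +5 → 27 left.
Psych/first (24): +10 → 17 left.
Ortho first at 15: fill all 7 → 10 left.
Psych/second (13): +3 → 7 left.
Fill Surgery first block (5 at 12) → 2 left.
Surgery/second: +2 of 10 at 10; pool empty.
Total = 26×5 + 24×10 + 15×7 + 13×3 + 12×5 + 10×2 = 594.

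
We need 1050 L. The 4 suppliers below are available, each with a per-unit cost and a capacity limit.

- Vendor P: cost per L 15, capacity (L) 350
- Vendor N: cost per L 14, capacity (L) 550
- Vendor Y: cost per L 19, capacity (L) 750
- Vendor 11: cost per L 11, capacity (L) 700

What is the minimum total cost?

12600

Fill from the cheapest supplier first.
Take 700 from Vendor 11 at 11 ; need 350 more.
Take 350 from Vendor N at 14 to finish.
Vendor P, Vendor Y: unused.
Cost = 700×11 + 350×14 = 12600.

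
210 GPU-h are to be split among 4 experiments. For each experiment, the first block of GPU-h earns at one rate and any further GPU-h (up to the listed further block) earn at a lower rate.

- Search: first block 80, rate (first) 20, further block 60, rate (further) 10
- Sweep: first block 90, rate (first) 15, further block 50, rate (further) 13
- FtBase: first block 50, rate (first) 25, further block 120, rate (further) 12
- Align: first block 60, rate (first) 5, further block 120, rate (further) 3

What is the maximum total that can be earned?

4050

Order all 8 blocks by rate: FtBase/first 25 > Search/first 20 > Sweep/first 15 > Sweep/second 13 > FtBase/second 12 > Search/second 10 > Align/first 5 > Align/second 3.
FtBase first at 25: fill all 50 — 160 left.
Fill Search first block (80 at 20) — 80 left.
Sweep first at 15: only 80 left, fill 80.
Total = 25×50 + 20×80 + 15×80 = 4050.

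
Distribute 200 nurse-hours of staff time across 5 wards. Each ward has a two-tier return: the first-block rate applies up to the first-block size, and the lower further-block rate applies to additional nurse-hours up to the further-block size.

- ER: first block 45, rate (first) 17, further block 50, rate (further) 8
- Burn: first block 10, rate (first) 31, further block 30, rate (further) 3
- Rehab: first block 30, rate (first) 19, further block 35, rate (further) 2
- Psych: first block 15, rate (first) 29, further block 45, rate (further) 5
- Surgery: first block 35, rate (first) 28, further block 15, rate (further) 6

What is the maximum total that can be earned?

Order all 10 blocks by rate: Burn/T1 31 > Psych/T1 29 > Surgery/T1 28 > Rehab/T1 19 > ER/T1 17 > ER/T2 8 > Surgery/T2 6 > Psych/T2 5 > Burn/T2 3 > Rehab/T2 2.
Burn T1 at 31: fill all 10 → 190 left.
Psych/T1 (29): +15 → 175 left.
Fill Surgery T1 block (35 at 28) → 140 left.
Rehab/T1 (19): +30 → 110 left.
Fill ER T1 block (45 at 17) → 65 left.
ER T2 at 8: fill all 50 → 15 left.
Surgery/T2 (6): +15 → 0 left.
Total = 31×10 + 29×15 + 28×35 + 19×30 + 17×45 + 8×50 + 6×15 = 3550.

3550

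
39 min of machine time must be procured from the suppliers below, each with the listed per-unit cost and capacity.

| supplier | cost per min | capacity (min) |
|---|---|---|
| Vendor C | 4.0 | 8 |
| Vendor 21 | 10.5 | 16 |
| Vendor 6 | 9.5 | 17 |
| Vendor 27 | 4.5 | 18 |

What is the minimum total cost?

Cheapest first:
Take 8 from Vendor C at 4.0 ; need 31 more.
Vendor 27 (4.5): use full 18 ; 13 min to go.
Vendor 6 at 9.5: take 13 of its 17 ; requirement met.
Vendor 21: unused.
Cost = 8×4.0 + 18×4.5 + 13×9.5 = 236.5.

236.5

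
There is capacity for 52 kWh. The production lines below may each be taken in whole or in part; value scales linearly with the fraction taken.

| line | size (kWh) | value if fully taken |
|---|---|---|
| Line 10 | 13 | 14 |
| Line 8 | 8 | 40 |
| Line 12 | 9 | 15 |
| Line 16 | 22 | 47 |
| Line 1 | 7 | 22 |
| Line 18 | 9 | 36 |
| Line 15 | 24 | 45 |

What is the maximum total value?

156.25

Best value per unit of size first: Line 8 40/8≈5, Line 18 36/9≈4, Line 1 22/7≈3.14, Line 16 47/22≈2.14, Line 15 45/24≈1.88, Line 12 15/9≈1.67, Line 10 14/13≈1.08.
All 8 kWh of Line 8 fit (value 40) — 44 remain.
Take all of Line 18 (9 kWh, value 36) — 35 kWh left.
All 7 kWh of Line 1 fit (value 22) — 28 remain.
Take all of Line 16 (22 kWh, value 47) — 6 kWh left.
Only 6 kWh remain; take 6/24 of Line 15 for value 45×6/24 = 11.25.
Total value = 156.25.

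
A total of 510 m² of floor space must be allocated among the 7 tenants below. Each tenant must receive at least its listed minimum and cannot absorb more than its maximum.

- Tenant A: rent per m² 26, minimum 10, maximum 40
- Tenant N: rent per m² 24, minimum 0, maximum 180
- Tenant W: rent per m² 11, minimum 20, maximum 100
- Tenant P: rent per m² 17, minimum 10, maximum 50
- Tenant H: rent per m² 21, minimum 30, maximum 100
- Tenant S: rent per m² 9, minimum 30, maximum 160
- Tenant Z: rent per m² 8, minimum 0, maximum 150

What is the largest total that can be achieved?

9770

Meeting every minimum uses 10+0+20+10+30+30+0 = 100 m², leaving 410.
Rank by rent per m²: Tenant A 26 > Tenant N 24 > Tenant H 21 > Tenant P 17 > Tenant W 11 > Tenant S 9 > Tenant Z 8.
Give Tenant A 30 more to hit its cap of 40 — 380 left.
Give Tenant N 180 more to hit its cap of 180 — 200 left.
Tenant H: +70 to 100 (cap) — 130 left.
Tenant P: +40 to 50 (cap) — 90 left.
Tenant W: +80 to 100 (cap) — 10 left.
Only 10 left; Tenant S takes them to reach 40.
Total = 26×40 + 24×180 + 11×100 + 17×50 + 21×100 + 9×40 = 9770.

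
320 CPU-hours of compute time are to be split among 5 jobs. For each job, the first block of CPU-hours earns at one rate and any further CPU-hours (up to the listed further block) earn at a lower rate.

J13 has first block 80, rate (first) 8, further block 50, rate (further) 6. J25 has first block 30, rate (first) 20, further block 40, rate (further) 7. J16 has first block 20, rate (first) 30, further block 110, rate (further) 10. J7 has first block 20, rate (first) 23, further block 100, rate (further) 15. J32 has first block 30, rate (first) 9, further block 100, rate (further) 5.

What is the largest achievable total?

4610

Order all 10 blocks by rate: J16/tier1 30 > J7/tier1 23 > J25/tier1 20 > J7/tier2 15 > J16/tier2 10 > J32/tier1 9 > J13/tier1 8 > J25/tier2 7 > J13/tier2 6 > J32/tier2 5.
J16/tier1 (30): +20 → 300 left.
Fill J7 tier1 block (20 at 23) → 280 left.
J25 tier1 at 20: fill all 30 → 250 left.
J7/tier2 (15): +100 → 150 left.
J16 tier2 at 10: fill all 110 → 40 left.
Fill J32 tier1 block (30 at 9) → 10 left.
J13/tier1: +10 of 80 at 8; pool empty.
Total = 30×20 + 23×20 + 20×30 + 15×100 + 10×110 + 9×30 + 8×10 = 4610.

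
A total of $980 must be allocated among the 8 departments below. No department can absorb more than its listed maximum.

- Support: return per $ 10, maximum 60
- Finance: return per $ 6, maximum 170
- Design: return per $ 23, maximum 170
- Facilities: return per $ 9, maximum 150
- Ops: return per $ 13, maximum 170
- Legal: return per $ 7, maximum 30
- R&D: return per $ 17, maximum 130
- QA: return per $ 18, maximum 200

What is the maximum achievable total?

Order the departments by return per $: Design 23 > QA 18 > R&D 17 > Ops 13 > Support 10 > Facilities 9 > Legal 7 > Finance 6.
Design takes 170 to reach its cap of 170 ; 810 left.
QA takes 200 to reach its cap of 200 ; 610 left.
R&D: +130 to 130 (cap) ; 480 left.
Ops: +170 to 170 (cap) ; 310 left.
Give Support 60 to hit its cap of 60 ; 250 left.
Facilities: +150 to 150 (cap) ; 100 left.
Give Legal 30 to hit its cap of 30 ; 70 left.
Finance: +70 (room for 170) → 70. Pool exhausted.
Total = 10×60 + 6×70 + 23×170 + 9×150 + 13×170 + 7×30 + 17×130 + 18×200 = 14510.

14510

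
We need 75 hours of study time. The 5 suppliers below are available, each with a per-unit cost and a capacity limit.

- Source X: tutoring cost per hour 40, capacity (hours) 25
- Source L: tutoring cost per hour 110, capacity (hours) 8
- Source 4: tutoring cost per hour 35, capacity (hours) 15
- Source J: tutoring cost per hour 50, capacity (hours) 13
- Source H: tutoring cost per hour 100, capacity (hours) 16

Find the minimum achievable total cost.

Use suppliers in increasing cost order.
Take 15 from Source 4 at 35 ; need 60 more.
Take 25 from Source X at 40 ; need 35 more.
Source J (50): use full 13 ; 22 hours to go.
Take 16 from Source H at 100 ; need 6 more.
Source L (110): take the remaining 6 ; done.
Cost = 15×35 + 25×40 + 13×50 + 16×100 + 6×110 = 4435.

4435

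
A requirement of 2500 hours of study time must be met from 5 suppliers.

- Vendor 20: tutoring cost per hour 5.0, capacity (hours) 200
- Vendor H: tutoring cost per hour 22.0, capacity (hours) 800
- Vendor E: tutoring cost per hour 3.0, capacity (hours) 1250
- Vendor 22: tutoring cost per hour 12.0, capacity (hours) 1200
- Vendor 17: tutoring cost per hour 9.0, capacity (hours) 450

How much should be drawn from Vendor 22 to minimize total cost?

Cheapest first:
Take 1250 from Vendor E at 3.0 → need 1250 more.
Vendor 20 (5.0): use full 200 → 1050 hours to go.
Vendor 17 (9.0): use full 450 → 600 hours to go.
Vendor 22 at 12.0: take 600 of its 1200 → requirement met.
Vendor H: unused.

600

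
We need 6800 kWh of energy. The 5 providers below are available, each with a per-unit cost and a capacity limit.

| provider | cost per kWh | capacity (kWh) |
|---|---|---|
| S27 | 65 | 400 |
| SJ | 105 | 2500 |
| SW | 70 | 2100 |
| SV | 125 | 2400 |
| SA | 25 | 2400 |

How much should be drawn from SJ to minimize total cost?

1900

Fill from the cheapest provider first.
SA at 25: take all 2400 kWh — 4400 still needed.
S27 (65): use full 400 — 4000 kWh to go.
SW at 70: take all 2100 kWh — 1900 still needed.
SJ (105): take the remaining 1900 — done.
SV: unused.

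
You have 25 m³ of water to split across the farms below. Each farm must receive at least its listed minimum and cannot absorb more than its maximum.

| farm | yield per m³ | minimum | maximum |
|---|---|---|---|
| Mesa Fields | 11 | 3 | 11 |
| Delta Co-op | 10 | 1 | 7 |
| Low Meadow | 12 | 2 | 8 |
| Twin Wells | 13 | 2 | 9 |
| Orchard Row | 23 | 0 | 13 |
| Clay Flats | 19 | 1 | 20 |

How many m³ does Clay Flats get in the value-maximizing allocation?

Meeting every minimum uses 3+1+2+2+0+1 = 9 m³, leaving 16.
Rank by yield per m³: Orchard Row 23 > Clay Flats 19 > Twin Wells 13 > Low Meadow 12 > Mesa Fields 11 > Delta Co-op 10.
Orchard Row takes 13 more to reach its cap of 13 ; 3 left.
Clay Flats: +3 (room for 19) → 4. Pool exhausted.

4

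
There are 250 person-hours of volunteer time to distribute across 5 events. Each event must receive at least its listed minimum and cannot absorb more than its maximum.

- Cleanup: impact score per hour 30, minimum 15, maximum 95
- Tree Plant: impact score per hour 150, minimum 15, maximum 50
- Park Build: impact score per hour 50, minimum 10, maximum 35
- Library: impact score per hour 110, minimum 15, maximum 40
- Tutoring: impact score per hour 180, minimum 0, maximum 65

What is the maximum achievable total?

Meeting every minimum uses 15+15+10+15+0 = 55 person-hours, leaving 195.
Highest impact score per hour first: Tutoring 180 > Tree Plant 150 > Library 110 > Park Build 50 > Cleanup 30.
Tutoring takes 65 more to reach its cap of 65 ; 130 left.
Give Tree Plant 35 more to hit its cap of 50 ; 95 left.
Library: +25 to 40 (cap) ; 70 left.
Give Park Build 25 more to hit its cap of 35 ; 45 left.
Cleanup has room for 80 more but only 45 remain, so it gets 60.
Total = 30×60 + 150×50 + 50×35 + 110×40 + 180×65 = 27150.

27150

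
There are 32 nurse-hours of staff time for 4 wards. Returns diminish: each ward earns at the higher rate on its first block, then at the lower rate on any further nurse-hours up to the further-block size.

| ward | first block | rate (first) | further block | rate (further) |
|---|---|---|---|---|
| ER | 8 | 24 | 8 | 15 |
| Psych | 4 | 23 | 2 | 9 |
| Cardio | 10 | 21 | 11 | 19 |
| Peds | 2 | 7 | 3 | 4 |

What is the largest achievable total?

684

Rank every tier by rate: ER/first 24 > Psych/first 23 > Cardio/first 21 > Cardio/second 19 > ER/second 15 > Psych/second 9 > Peds/first 7 > Peds/second 4.
ER/first (24): +8 — 24 left.
Fill Psych first block (4 at 23) — 20 left.
Cardio first at 21: fill all 10 — 10 left.
10 remain; put them into Cardio second at 19.
Total = 24×8 + 23×4 + 21×10 + 19×10 = 684.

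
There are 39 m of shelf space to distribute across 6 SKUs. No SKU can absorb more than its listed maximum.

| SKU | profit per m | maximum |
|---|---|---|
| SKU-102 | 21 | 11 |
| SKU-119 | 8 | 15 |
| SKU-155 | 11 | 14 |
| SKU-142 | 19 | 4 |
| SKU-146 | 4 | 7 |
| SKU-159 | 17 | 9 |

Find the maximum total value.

Highest profit per m first: SKU-102 21 > SKU-142 19 > SKU-159 17 > SKU-155 11 > SKU-119 8 > SKU-146 4.
SKU-102 takes 11 to reach its cap of 11 — 28 left.
SKU-142: +4 to 4 (cap) — 24 left.
SKU-159 takes 9 to reach its cap of 9 — 15 left.
SKU-155 takes 14 to reach its cap of 14 — 1 left.
SKU-119 has room for 15 but only 1 remain, so it gets 1.
Total = 21×11 + 8×1 + 11×14 + 19×4 + 17×9 = 622.

622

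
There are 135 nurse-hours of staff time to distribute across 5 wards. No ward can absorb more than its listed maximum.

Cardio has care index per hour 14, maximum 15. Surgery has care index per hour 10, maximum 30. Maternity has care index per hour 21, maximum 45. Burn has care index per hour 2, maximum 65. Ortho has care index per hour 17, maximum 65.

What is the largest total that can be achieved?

Highest care index per hour first: Maternity 21 > Ortho 17 > Cardio 14 > Surgery 10 > Burn 2.
Maternity: +45 to 45 (cap) ; 90 left.
Ortho takes 65 to reach its cap of 65 ; 25 left.
Cardio: +15 to 15 (cap) ; 10 left.
Surgery: +10 (room for 30) → 10. Pool exhausted.
Total = 14×15 + 10×10 + 21×45 + 17×65 = 2360.

2360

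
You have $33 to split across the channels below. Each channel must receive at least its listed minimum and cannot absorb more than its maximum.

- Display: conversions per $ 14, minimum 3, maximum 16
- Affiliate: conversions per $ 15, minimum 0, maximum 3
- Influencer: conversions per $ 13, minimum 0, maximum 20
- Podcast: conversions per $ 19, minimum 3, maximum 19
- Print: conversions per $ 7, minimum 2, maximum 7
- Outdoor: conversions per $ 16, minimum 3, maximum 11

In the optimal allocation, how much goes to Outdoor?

Meeting every minimum uses 3+0+0+3+2+3 = 11 $, leaving 22.
Order the channels by conversions per $: Podcast 19 > Outdoor 16 > Affiliate 15 > Display 14 > Influencer 13 > Print 7.
Podcast takes 16 more to reach its cap of 19 ; 6 left.
Outdoor: +6 (room for 8) → 9. Pool exhausted.

9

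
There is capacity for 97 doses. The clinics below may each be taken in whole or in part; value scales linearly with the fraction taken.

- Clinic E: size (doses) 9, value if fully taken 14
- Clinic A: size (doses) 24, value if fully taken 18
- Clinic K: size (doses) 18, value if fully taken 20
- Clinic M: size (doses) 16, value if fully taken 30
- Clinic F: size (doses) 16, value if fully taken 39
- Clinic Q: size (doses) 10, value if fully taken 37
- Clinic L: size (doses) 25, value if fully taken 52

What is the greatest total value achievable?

194.25

Sort by value density: Clinic Q 37/10≈3.7, Clinic F 39/16≈2.44, Clinic L 52/25≈2.08, Clinic M 30/16≈1.88, Clinic E 14/9≈1.56, Clinic K 20/18≈1.11, Clinic A 18/24≈0.75.
Take all of Clinic Q (10 doses, value 37) ; 87 doses left.
Clinic F: take in full, 16 doses for value 39 ; 71 left.
Take all of Clinic L (25 doses, value 52) ; 46 doses left.
All 16 doses of Clinic M fit (value 30) ; 30 remain.
All 9 doses of Clinic E fit (value 14) ; 21 remain.
All 18 doses of Clinic K fit (value 20) ; 3 remain.
Fill the last 3 doses with part of Clinic A: 3/24 of it earns 2.25.
Total value = 194.25.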